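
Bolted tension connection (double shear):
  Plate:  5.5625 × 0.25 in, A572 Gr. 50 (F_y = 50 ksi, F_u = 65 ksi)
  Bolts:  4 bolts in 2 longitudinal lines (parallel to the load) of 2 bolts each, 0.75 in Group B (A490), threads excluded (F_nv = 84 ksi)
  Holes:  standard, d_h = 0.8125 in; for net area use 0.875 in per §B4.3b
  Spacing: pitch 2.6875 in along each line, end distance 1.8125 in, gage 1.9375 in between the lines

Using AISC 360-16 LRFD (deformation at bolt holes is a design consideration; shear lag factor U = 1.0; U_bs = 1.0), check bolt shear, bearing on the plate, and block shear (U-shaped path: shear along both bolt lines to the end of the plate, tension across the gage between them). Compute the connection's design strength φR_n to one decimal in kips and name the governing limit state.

Bolt shear: A_b = π(0.75)²/4 = 0.44179 in². φR_n = 0.75 × 84 × 0.44179 × 4 × 2 = 222.7 kips.
Bearing (0.25 in plate, F_u = 65 ksi): end bolts L_c = 1.8125 − 0.8125/2 = 1.40625, R_n = min(1.2×1.40625×0.25×65, 2.4×0.75×0.25×65) = 27.422 kips/bolt; interior L_c = 2.6875 − 0.8125 = 1.875, R_n = 29.25 kips/bolt. φR_n = 0.75 × (2×27.422 + 2×29.25) = 85.0 kips.
Block shear: shear path 2×[1.8125+1×2.6875] = 2×4.5 in, A_gv = 2.25, A_nv = 2×(4.5 − 1.5×0.875)×0.25 = 1.5938 in²; tension across gage: (1.9375 − 1×0.875)×0.25 = 0.26563 in². R_n = min(0.6×65×1.5938, 0.6×50×2.25) + 1.0×65×0.26563 = min(62.158, 67.5) + 17.266 = 79.424 kips. φR_n = 0.75 × 79.424 = 59.6 kips.
Governing: min(222.7, 85.0, 59.6) = 59.6 kips → block shear.

59.6 kips (block shear governs)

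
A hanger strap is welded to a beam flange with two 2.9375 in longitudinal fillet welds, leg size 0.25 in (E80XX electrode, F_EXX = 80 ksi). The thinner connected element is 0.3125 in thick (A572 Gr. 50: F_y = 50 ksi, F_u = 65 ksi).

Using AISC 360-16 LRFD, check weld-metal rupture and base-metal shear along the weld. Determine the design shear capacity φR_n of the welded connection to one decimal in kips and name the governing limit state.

Weld metal: throat = 0.707×0.25 = 0.17675 in, L = 2×2.9375 = 5.875 in. φR_n = 0.75 × 0.6 × 80 × 0.17675 × 5.875 = 37.4 kips.
Base metal shear (0.3125 in plate): yield φR_n = 1.0×0.6×50×0.3125×5.875 = 55.1 kips; rupture φR_n = 0.75×0.6×65×0.3125×5.875 = 53.7 kips; take 53.7 kips (rupture).
Governing: min(37.4, 53.7) = 37.4 kips → weld metal.

37.4 kips (weld metal governs)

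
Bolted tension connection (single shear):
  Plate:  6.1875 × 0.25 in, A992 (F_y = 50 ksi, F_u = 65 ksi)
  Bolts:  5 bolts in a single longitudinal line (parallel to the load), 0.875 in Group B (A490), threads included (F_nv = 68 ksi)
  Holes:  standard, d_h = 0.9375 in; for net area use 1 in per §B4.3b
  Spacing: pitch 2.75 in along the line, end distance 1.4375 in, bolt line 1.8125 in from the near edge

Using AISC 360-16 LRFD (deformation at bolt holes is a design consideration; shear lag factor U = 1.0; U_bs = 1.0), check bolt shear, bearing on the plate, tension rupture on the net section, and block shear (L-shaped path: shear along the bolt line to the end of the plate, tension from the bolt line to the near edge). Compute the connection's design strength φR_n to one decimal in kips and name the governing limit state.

63.2 kips (net-section rupture governs)

Bolt shear: A_b = π(0.875)²/4 = 0.60132 in². φR_n = 0.75 × 68 × 0.60132 × 5 × 1 = 153.3 kips.
Bearing (0.25 in plate, F_u = 65 ksi): end bolts L_c = 1.4375 − 0.9375/2 = 0.96875, R_n = min(1.2×0.96875×0.25×65, 2.4×0.875×0.25×65) = 18.891 kips/bolt; interior L_c = 2.75 − 0.9375 = 1.8125, R_n = 34.125 kips/bolt. φR_n = 0.75 × (1×18.891 + 4×34.125) = 116.5 kips.
Tension rupture (net): A_n = (6.1875 − 1×1)×0.25 = 1.2969 in² (U = 1.0, A_e = A_n). φR_n = 0.75 × 65 × 1.2969 = 63.2 kips.
Block shear: shear path 1×[1.4375+4×2.75] = 1×12.4375 in, A_gv = 3.1094, A_nv = 1×(12.4375 − 4.5×1)×0.25 = 1.9844 in²; tension to near edge: (1.8125 − 0.5×1)×0.25 = 0.32813 in². R_n = min(0.6×65×1.9844, 0.6×50×3.1094) + 1.0×65×0.32813 = min(77.392, 93.282) + 21.328 = 98.72 kips. φR_n = 0.75 × 98.72 = 74.0 kips.
Governing: min(153.3, 116.5, 63.2, 74.0) = 63.2 kips → net-section rupture.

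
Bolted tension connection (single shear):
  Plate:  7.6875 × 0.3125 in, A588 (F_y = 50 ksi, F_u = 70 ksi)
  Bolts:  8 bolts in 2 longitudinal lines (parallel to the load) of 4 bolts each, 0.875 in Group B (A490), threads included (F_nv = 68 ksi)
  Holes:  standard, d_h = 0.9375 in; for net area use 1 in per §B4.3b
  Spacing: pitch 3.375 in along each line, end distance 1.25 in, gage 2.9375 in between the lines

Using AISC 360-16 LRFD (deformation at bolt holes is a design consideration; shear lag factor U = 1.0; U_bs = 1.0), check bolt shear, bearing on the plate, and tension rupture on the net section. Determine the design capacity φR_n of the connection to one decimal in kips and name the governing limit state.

Bolt shear: A_b = π(0.875)²/4 = 0.60132 in². φR_n = 0.75 × 68 × 0.60132 × 8 × 1 = 245.3 kips.
Bearing (0.3125 in plate, F_u = 70 ksi): end bolts L_c = 1.25 − 0.9375/2 = 0.78125, R_n = min(1.2×0.78125×0.3125×70, 2.4×0.875×0.3125×70) = 20.508 kips/bolt; interior L_c = 3.375 − 0.9375 = 2.4375, R_n = 45.938 kips/bolt. φR_n = 0.75 × (2×20.508 + 6×45.938) = 237.5 kips.
Tension rupture (net): A_n = (7.6875 − 2×1)×0.3125 = 1.7773 in² (U = 1.0, A_e = A_n). φR_n = 0.75 × 70 × 1.7773 = 93.3 kips.
Governing: min(245.3, 237.5, 93.3) = 93.3 kips → net-section rupture.

93.3 kips (net-section rupture governs)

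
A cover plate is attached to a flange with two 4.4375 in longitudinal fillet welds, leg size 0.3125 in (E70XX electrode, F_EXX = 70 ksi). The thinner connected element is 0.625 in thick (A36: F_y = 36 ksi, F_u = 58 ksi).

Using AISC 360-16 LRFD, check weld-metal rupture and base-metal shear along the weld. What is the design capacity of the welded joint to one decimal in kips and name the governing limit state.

61.8 kips (weld metal governs)

Weld metal: throat = 0.707×0.3125 = 0.22094 in, L = 2×4.4375 = 8.875 in. φR_n = 0.75 × 0.6 × 70 × 0.22094 × 8.875 = 61.8 kips.
Base metal shear (0.625 in plate): yield φR_n = 1.0×0.6×36×0.625×8.875 = 119.8 kips; rupture φR_n = 0.75×0.6×58×0.625×8.875 = 144.8 kips; take 119.8 kips (yield).
Governing: min(61.8, 119.8) = 61.8 kips → weld metal.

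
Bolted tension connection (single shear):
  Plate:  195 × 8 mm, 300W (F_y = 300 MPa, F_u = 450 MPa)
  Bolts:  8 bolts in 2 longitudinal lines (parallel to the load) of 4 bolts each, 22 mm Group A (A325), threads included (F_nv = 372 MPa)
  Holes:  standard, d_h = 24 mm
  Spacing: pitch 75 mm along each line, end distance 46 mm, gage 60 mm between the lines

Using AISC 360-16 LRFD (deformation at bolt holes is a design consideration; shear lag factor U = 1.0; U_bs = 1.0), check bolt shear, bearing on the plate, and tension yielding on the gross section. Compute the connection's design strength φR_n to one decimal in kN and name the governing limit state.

421.2 kN (gross-section yield governs)

Bolt shear: A_b = π(22)²/4 = 380.13 mm². φR_n = 0.75 × 372 × 380.13 × 8 × 1 = 848.5 kN.
Bearing (8 mm plate, F_u = 450 MPa): end bolts L_c = 46 − 24/2 = 34, R_n = min(1.2×34×8×450, 2.4×22×8×450) = 146.88 kN/bolt; interior L_c = 75 − 24 = 51, R_n = 190.08 kN/bolt. φR_n = 0.75 × (2×146.88 + 6×190.08) = 1075.7 kN.
Tension yield (gross): A_g = 195×8 = 1560 mm². φR_n = 0.90 × 300 × 1560 = 421.2 kN.
Governing: min(848.5, 1075.7, 421.2) = 421.2 kN → gross-section yield.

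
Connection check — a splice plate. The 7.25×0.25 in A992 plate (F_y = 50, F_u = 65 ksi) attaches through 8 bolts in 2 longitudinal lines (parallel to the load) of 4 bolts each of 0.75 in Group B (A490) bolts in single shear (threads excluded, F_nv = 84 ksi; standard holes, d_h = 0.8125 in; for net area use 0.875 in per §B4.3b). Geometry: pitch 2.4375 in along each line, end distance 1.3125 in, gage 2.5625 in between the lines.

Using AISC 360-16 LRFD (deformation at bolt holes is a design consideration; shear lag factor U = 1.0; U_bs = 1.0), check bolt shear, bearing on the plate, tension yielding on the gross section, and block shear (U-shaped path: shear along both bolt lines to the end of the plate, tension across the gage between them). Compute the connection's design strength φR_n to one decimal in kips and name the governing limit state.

Bolt shear: A_b = π(0.75)²/4 = 0.44179 in². φR_n = 0.75 × 84 × 0.44179 × 8 × 1 = 222.7 kips.
Bearing (0.25 in plate, F_u = 65 ksi): end bolts L_c = 1.3125 − 0.8125/2 = 0.90625, R_n = min(1.2×0.90625×0.25×65, 2.4×0.75×0.25×65) = 17.672 kips/bolt; interior L_c = 2.4375 − 0.8125 = 1.625, R_n = 29.25 kips/bolt. φR_n = 0.75 × (2×17.672 + 6×29.25) = 158.1 kips.
Tension yield (gross): A_g = 7.25×0.25 = 1.8125 in². φR_n = 0.90 × 50 × 1.8125 = 81.6 kips.
Block shear: shear path 2×[1.3125+3×2.4375] = 2×8.625 in, A_gv = 4.3125, A_nv = 2×(8.625 − 3.5×0.875)×0.25 = 2.7813 in²; tension across gage: (2.5625 − 1×0.875)×0.25 = 0.42188 in². R_n = min(0.6×65×2.7813, 0.6×50×4.3125) + 1.0×65×0.42188 = min(108.47, 129.38) + 27.422 = 135.89 kips. φR_n = 0.75 × 135.89 = 101.9 kips.
Governing: min(222.7, 158.1, 81.6, 101.9) = 81.6 kips → gross-section yield.

81.6 kips (gross-section yield governs)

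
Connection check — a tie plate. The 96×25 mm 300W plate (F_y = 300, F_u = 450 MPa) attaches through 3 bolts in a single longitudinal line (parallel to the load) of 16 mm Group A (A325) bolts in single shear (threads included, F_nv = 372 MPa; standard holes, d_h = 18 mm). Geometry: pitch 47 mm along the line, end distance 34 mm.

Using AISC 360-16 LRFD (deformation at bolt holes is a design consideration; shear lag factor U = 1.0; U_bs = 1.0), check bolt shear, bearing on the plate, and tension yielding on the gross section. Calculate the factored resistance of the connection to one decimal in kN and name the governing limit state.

168.3 kN (bolt shear governs)

Bolt shear: A_b = π(16)²/4 = 201.06 mm². φR_n = 0.75 × 372 × 201.06 × 3 × 1 = 168.3 kN.
Bearing (25 mm plate, F_u = 450 MPa): end bolts L_c = 34 − 18/2 = 25, R_n = min(1.2×25×25×450, 2.4×16×25×450) = 337.5 kN/bolt; interior L_c = 47 − 18 = 29, R_n = 391.5 kN/bolt. φR_n = 0.75 × (1×337.5 + 2×391.5) = 840.4 kN.
Tension yield (gross): A_g = 96×25 = 2400 mm². φR_n = 0.90 × 300 × 2400 = 648.0 kN.
Governing: min(168.3, 840.4, 648.0) = 168.3 kN → bolt shear.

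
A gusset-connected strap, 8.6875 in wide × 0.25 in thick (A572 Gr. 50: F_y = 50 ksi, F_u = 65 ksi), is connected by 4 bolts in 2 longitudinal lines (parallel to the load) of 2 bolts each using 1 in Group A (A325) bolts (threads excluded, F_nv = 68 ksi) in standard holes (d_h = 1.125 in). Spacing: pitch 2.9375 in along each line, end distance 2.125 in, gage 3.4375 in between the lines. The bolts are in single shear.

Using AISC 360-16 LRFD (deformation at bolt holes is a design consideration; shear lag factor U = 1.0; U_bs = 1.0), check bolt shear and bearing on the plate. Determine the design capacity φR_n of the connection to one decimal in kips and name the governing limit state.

98.7 kips (bearing governs)

Bolt shear: A_b = π(1)²/4 = 0.7854 in². φR_n = 0.75 × 68 × 0.7854 × 4 × 1 = 160.2 kips.
Bearing (0.25 in plate, F_u = 65 ksi): end bolts L_c = 2.125 − 1.125/2 = 1.5625, R_n = min(1.2×1.5625×0.25×65, 2.4×1×0.25×65) = 30.469 kips/bolt; interior L_c = 2.9375 − 1.125 = 1.8125, R_n = 35.344 kips/bolt. φR_n = 0.75 × (2×30.469 + 2×35.344) = 98.7 kips.
Governing: min(160.2, 98.7) = 98.7 kips → bearing.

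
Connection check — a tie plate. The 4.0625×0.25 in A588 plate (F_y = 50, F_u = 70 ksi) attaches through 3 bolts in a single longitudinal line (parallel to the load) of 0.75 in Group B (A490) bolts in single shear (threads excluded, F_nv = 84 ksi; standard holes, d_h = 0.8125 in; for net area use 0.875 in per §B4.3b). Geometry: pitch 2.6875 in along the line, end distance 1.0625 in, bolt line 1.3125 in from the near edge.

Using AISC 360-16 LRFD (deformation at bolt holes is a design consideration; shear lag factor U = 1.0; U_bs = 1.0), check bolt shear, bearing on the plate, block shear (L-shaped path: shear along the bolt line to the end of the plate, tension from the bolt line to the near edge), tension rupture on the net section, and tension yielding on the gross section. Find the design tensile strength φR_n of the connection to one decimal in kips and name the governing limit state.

41.8 kips (net-section rupture governs)

Bolt shear: A_b = π(0.75)²/4 = 0.44179 in². φR_n = 0.75 × 84 × 0.44179 × 3 × 1 = 83.5 kips.
Bearing (0.25 in plate, F_u = 70 ksi): end bolts L_c = 1.0625 − 0.8125/2 = 0.65625, R_n = min(1.2×0.65625×0.25×70, 2.4×0.75×0.25×70) = 13.781 kips/bolt; interior L_c = 2.6875 − 0.8125 = 1.875, R_n = 31.5 kips/bolt. φR_n = 0.75 × (1×13.781 + 2×31.5) = 57.6 kips.
Block shear: shear path 1×[1.0625+2×2.6875] = 1×6.4375 in, A_gv = 1.6094, A_nv = 1×(6.4375 − 2.5×0.875)×0.25 = 1.0625 in²; tension to near edge: (1.3125 − 0.5×0.875)×0.25 = 0.21875 in². R_n = min(0.6×70×1.0625, 0.6×50×1.6094) + 1.0×70×0.21875 = min(44.625, 48.282) + 15.313 = 59.938 kips. φR_n = 0.75 × 59.938 = 45.0 kips.
Tension rupture (net): A_n = (4.0625 − 1×0.875)×0.25 = 0.79688 in² (U = 1.0, A_e = A_n). φR_n = 0.75 × 70 × 0.79688 = 41.8 kips.
Tension yield (gross): A_g = 4.0625×0.25 = 1.0156 in². φR_n = 0.90 × 50 × 1.0156 = 45.7 kips.
Governing: min(83.5, 57.6, 45.0, 41.8, 45.7) = 41.8 kips → net-section rupture.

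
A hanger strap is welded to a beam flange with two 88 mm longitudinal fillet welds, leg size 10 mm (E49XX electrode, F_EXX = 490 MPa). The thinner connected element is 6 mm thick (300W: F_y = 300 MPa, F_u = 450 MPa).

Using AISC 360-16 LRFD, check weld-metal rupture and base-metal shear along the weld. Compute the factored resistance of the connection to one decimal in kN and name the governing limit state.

Weld metal: throat = 0.707×10 = 7.07 mm, L = 2×88 = 176 mm. φR_n = 0.75 × 0.6 × 490 × 7.07 × 176 = 274.4 kN.
Base metal shear (6 mm plate): yield φR_n = 1.0×0.6×300×6×176 = 190.1 kN; rupture φR_n = 0.75×0.6×450×6×176 = 213.8 kN; take 190.1 kN (yield).
Governing: min(274.4, 190.1) = 190.1 kN → base-metal shear.

190.1 kN (base-metal shear governs)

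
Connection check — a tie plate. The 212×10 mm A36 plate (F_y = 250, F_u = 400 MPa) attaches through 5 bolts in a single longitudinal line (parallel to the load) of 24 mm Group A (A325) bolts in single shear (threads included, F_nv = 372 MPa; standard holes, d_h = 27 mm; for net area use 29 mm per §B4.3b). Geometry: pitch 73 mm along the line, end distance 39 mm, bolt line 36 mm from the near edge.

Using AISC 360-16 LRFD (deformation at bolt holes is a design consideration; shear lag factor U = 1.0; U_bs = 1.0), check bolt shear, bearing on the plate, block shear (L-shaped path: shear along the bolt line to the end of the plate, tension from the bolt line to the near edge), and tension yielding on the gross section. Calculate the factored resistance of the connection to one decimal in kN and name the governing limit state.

425.4 kN (block shear governs)

Bolt shear: A_b = π(24)²/4 = 452.39 mm². φR_n = 0.75 × 372 × 452.39 × 5 × 1 = 631.1 kN.
Bearing (10 mm plate, F_u = 400 MPa): end bolts L_c = 39 − 27/2 = 25.5, R_n = min(1.2×25.5×10×400, 2.4×24×10×400) = 122.4 kN/bolt; interior L_c = 73 − 27 = 46, R_n = 220.8 kN/bolt. φR_n = 0.75 × (1×122.4 + 4×220.8) = 754.2 kN.
Block shear: shear path 1×[39+4×73] = 1×331 mm, A_gv = 3310, A_nv = 1×(331 − 4.5×29)×10 = 2005 mm²; tension to near edge: (36 − 0.5×29)×10 = 215 mm². R_n = min(0.6×400×2005, 0.6×250×3310) + 1.0×400×215 = min(481.2, 496.5) + 86 = 567.2 kN. φR_n = 0.75 × 567.2 = 425.4 kN.
Tension yield (gross): A_g = 212×10 = 2120 mm². φR_n = 0.90 × 250 × 2120 = 477.0 kN.
Governing: min(631.1, 754.2, 425.4, 477.0) = 425.4 kN → block shear.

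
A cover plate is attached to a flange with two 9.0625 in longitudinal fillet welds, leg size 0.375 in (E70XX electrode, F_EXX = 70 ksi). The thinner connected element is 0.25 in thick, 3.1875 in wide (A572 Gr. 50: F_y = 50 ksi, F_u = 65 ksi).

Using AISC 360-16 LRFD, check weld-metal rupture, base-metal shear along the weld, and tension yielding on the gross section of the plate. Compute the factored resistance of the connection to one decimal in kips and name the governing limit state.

35.9 kips (gross-section yield governs)

Weld metal: throat = 0.707×0.375 = 0.26513 in, L = 2×9.0625 = 18.125 in. φR_n = 0.75 × 0.6 × 70 × 0.26513 × 18.125 = 151.4 kips.
Base metal shear (0.25 in plate): yield φR_n = 1.0×0.6×50×0.25×18.125 = 135.9 kips; rupture φR_n = 0.75×0.6×65×0.25×18.125 = 132.5 kips; take 132.5 kips (rupture).
Tension yield (gross): A_g = 3.1875×0.25 = 0.79688 in². φR_n = 0.90 × 50 × 0.79688 = 35.9 kips.
Governing: min(151.4, 132.5, 35.9) = 35.9 kips → gross-section yield.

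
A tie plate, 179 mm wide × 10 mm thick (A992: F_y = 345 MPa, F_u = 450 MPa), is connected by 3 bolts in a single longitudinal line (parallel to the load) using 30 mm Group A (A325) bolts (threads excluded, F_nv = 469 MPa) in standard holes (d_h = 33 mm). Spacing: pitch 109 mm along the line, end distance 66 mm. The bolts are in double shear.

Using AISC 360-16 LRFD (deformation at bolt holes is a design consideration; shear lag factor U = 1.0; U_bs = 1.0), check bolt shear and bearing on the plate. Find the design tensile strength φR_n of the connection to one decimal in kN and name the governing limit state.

Bolt shear: A_b = π(30)²/4 = 706.86 mm². φR_n = 0.75 × 469 × 706.86 × 3 × 2 = 1491.8 kN.
Bearing (10 mm plate, F_u = 450 MPa): end bolts L_c = 66 − 33/2 = 49.5, R_n = min(1.2×49.5×10×450, 2.4×30×10×450) = 267.3 kN/bolt; interior L_c = 109 − 33 = 76, R_n = 324 kN/bolt. φR_n = 0.75 × (1×267.3 + 2×324) = 686.5 kN.
Governing: min(1491.8, 686.5) = 686.5 kN → bearing.

686.5 kN (bearing governs)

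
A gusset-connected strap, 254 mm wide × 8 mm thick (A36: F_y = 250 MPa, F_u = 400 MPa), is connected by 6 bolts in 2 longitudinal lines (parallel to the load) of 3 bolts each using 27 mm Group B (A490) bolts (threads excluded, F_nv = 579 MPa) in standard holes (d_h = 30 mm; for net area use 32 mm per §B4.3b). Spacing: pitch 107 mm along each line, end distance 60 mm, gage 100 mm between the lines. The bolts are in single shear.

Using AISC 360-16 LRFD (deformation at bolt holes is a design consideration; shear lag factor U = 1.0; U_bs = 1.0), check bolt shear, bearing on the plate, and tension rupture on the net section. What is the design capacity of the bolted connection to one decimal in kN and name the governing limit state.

Bolt shear: A_b = π(27)²/4 = 572.56 mm². φR_n = 0.75 × 579 × 572.56 × 6 × 1 = 1491.8 kN.
Bearing (8 mm plate, F_u = 400 MPa): end bolts L_c = 60 − 30/2 = 45, R_n = min(1.2×45×8×400, 2.4×27×8×400) = 172.8 kN/bolt; interior L_c = 107 − 30 = 77, R_n = 207.36 kN/bolt. φR_n = 0.75 × (2×172.8 + 4×207.36) = 881.3 kN.
Tension rupture (net): A_n = (254 − 2×32)×8 = 1520 mm² (U = 1.0, A_e = A_n). φR_n = 0.75 × 400 × 1520 = 456.0 kN.
Governing: min(1491.8, 881.3, 456.0) = 456.0 kN → net-section rupture.

456.0 kN (net-section rupture governs)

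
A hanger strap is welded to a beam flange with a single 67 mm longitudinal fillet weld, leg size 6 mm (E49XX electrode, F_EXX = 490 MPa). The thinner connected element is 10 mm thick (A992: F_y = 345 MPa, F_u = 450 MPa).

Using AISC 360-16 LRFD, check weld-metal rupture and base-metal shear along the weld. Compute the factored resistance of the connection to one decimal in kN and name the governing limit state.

Weld metal: throat = 0.707×6 = 4.242 mm, L = 67 mm. φR_n = 0.75 × 0.6 × 490 × 4.242 × 67 = 62.7 kN.
Base metal shear (10 mm plate): yield φR_n = 1.0×0.6×345×10×67 = 138.7 kN; rupture φR_n = 0.75×0.6×450×10×67 = 135.7 kN; take 135.7 kN (rupture).
Governing: min(62.7, 135.7) = 62.7 kN → weld metal.

62.7 kN (weld metal governs)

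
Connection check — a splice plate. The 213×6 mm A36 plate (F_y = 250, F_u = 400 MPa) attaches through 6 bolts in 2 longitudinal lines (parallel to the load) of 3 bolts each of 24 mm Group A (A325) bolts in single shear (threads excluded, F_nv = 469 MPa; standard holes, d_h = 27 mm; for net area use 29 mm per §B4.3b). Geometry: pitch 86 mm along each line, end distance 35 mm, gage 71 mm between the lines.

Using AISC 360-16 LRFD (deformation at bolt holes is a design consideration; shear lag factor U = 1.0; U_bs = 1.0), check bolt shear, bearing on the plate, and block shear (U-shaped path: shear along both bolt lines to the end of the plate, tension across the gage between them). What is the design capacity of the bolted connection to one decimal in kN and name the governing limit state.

Bolt shear: A_b = π(24)²/4 = 452.39 mm². φR_n = 0.75 × 469 × 452.39 × 6 × 1 = 954.8 kN.
Bearing (6 mm plate, F_u = 400 MPa): end bolts L_c = 35 − 27/2 = 21.5, R_n = min(1.2×21.5×6×400, 2.4×24×6×400) = 61.92 kN/bolt; interior L_c = 86 − 27 = 59, R_n = 138.24 kN/bolt. φR_n = 0.75 × (2×61.92 + 4×138.24) = 507.6 kN.
Block shear: shear path 2×[35+2×86] = 2×207 mm, A_gv = 2484, A_nv = 2×(207 − 2.5×29)×6 = 1614 mm²; tension across gage: (71 − 1×29)×6 = 252 mm². R_n = min(0.6×400×1614, 0.6×250×2484) + 1.0×400×252 = min(387.36, 372.6) + 100.8 = 473.4 kN. φR_n = 0.75 × 473.4 = 355.1 kN.
Governing: min(954.8, 507.6, 355.1) = 355.1 kN → block shear.

355.1 kN (block shear governs)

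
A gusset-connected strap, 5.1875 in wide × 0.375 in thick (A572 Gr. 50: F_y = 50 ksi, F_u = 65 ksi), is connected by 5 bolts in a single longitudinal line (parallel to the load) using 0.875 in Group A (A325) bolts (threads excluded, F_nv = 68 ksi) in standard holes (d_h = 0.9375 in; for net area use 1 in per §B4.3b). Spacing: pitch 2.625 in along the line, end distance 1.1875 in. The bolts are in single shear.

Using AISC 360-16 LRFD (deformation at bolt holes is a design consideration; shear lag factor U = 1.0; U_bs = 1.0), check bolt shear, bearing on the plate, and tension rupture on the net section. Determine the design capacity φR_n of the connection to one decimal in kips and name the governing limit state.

76.6 kips (net-section rupture governs)

Bolt shear: A_b = π(0.875)²/4 = 0.60132 in². φR_n = 0.75 × 68 × 0.60132 × 5 × 1 = 153.3 kips.
Bearing (0.375 in plate, F_u = 65 ksi): end bolts L_c = 1.1875 − 0.9375/2 = 0.71875, R_n = min(1.2×0.71875×0.375×65, 2.4×0.875×0.375×65) = 21.023 kips/bolt; interior L_c = 2.625 − 0.9375 = 1.6875, R_n = 49.359 kips/bolt. φR_n = 0.75 × (1×21.023 + 4×49.359) = 163.8 kips.
Tension rupture (net): A_n = (5.1875 − 1×1)×0.375 = 1.5703 in² (U = 1.0, A_e = A_n). φR_n = 0.75 × 65 × 1.5703 = 76.6 kips.
Governing: min(153.3, 163.8, 76.6) = 76.6 kips → net-section rupture.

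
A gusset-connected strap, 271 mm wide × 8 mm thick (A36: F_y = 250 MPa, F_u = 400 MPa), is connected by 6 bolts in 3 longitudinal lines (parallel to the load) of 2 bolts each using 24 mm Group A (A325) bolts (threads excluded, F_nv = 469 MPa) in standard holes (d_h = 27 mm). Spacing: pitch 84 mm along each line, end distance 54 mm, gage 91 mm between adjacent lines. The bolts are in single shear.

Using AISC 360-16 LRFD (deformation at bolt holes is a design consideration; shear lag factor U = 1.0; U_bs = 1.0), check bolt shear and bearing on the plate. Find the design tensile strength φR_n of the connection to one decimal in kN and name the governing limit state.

Bolt shear: A_b = π(24)²/4 = 452.39 mm². φR_n = 0.75 × 469 × 452.39 × 6 × 1 = 954.8 kN.
Bearing (8 mm plate, F_u = 400 MPa): end bolts L_c = 54 − 27/2 = 40.5, R_n = min(1.2×40.5×8×400, 2.4×24×8×400) = 155.52 kN/bolt; interior L_c = 84 − 27 = 57, R_n = 184.32 kN/bolt. φR_n = 0.75 × (3×155.52 + 3×184.32) = 764.6 kN.
Governing: min(954.8, 764.6) = 764.6 kN → bearing.

764.6 kN (bearing governs)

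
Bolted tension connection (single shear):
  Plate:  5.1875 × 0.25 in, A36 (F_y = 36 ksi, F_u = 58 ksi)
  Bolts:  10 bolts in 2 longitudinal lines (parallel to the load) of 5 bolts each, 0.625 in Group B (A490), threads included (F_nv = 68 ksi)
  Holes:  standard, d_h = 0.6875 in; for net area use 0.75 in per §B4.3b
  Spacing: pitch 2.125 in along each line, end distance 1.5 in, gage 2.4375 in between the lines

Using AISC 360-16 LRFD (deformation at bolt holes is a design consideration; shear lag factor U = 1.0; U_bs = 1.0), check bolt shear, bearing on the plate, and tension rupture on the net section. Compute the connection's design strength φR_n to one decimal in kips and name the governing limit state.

Bolt shear: A_b = π(0.625)²/4 = 0.3068 in². φR_n = 0.75 × 68 × 0.3068 × 10 × 1 = 156.5 kips.
Bearing (0.25 in plate, F_u = 58 ksi): end bolts L_c = 1.5 − 0.6875/2 = 1.15625, R_n = min(1.2×1.15625×0.25×58, 2.4×0.625×0.25×58) = 20.119 kips/bolt; interior L_c = 2.125 − 0.6875 = 1.4375, R_n = 21.75 kips/bolt. φR_n = 0.75 × (2×20.119 + 8×21.75) = 160.7 kips.
Tension rupture (net): A_n = (5.1875 − 2×0.75)×0.25 = 0.92188 in² (U = 1.0, A_e = A_n). φR_n = 0.75 × 58 × 0.92188 = 40.1 kips.
Governing: min(156.5, 160.7, 40.1) = 40.1 kips → net-section rupture.

40.1 kips (net-section rupture governs)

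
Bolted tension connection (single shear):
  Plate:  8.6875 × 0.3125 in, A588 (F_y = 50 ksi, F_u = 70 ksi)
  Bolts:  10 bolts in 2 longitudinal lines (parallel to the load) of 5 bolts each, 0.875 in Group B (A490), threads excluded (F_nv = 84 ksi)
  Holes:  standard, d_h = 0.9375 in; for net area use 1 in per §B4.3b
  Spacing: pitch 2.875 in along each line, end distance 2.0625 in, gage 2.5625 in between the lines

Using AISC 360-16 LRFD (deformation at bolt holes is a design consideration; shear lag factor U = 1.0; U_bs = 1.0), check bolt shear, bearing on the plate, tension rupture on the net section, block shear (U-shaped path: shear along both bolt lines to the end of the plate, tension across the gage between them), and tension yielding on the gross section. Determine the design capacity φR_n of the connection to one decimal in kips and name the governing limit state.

109.7 kips (net-section rupture governs)

Bolt shear: A_b = π(0.875)²/4 = 0.60132 in². φR_n = 0.75 × 84 × 0.60132 × 10 × 1 = 378.8 kips.
Bearing (0.3125 in plate, F_u = 70 ksi): end bolts L_c = 2.0625 − 0.9375/2 = 1.59375, R_n = min(1.2×1.59375×0.3125×70, 2.4×0.875×0.3125×70) = 41.836 kips/bolt; interior L_c = 2.875 − 0.9375 = 1.9375, R_n = 45.938 kips/bolt. φR_n = 0.75 × (2×41.836 + 8×45.938) = 338.4 kips.
Tension rupture (net): A_n = (8.6875 − 2×1)×0.3125 = 2.0898 in² (U = 1.0, A_e = A_n). φR_n = 0.75 × 70 × 2.0898 = 109.7 kips.
Block shear: shear path 2×[2.0625+4×2.875] = 2×13.5625 in, A_gv = 8.4766, A_nv = 2×(13.5625 − 4.5×1)×0.3125 = 5.6641 in²; tension across gage: (2.5625 − 1×1)×0.3125 = 0.48828 in². R_n = min(0.6×70×5.6641, 0.6×50×8.4766) + 1.0×70×0.48828 = min(237.89, 254.3) + 34.18 = 272.07 kips. φR_n = 0.75 × 272.07 = 204.1 kips.
Tension yield (gross): A_g = 8.6875×0.3125 = 2.7148 in². φR_n = 0.90 × 50 × 2.7148 = 122.2 kips.
Governing: min(378.8, 338.4, 109.7, 204.1, 122.2) = 109.7 kips → net-section rupture.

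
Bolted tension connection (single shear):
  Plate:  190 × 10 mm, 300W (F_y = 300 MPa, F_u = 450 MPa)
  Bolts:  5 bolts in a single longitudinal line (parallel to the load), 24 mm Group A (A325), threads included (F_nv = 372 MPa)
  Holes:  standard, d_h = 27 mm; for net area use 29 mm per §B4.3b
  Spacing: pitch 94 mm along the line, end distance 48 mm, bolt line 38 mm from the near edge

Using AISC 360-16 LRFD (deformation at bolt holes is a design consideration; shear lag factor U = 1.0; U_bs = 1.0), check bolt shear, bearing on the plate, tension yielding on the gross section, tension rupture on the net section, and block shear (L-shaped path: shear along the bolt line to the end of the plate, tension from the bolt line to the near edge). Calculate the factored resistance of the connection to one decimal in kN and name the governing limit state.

Bolt shear: A_b = π(24)²/4 = 452.39 mm². φR_n = 0.75 × 372 × 452.39 × 5 × 1 = 631.1 kN.
Bearing (10 mm plate, F_u = 450 MPa): end bolts L_c = 48 − 27/2 = 34.5, R_n = min(1.2×34.5×10×450, 2.4×24×10×450) = 186.3 kN/bolt; interior L_c = 94 − 27 = 67, R_n = 259.2 kN/bolt. φR_n = 0.75 × (1×186.3 + 4×259.2) = 917.3 kN.
Tension yield (gross): A_g = 190×10 = 1900 mm². φR_n = 0.90 × 300 × 1900 = 513.0 kN.
Tension rupture (net): A_n = (190 − 1×29)×10 = 1610 mm² (U = 1.0, A_e = A_n). φR_n = 0.75 × 450 × 1610 = 543.4 kN.
Block shear: shear path 1×[48+4×94] = 1×424 mm, A_gv = 4240, A_nv = 1×(424 − 4.5×29)×10 = 2935 mm²; tension to near edge: (38 − 0.5×29)×10 = 235 mm². R_n = min(0.6×450×2935, 0.6×300×4240) + 1.0×450×235 = min(792.45, 763.2) + 105.75 = 868.95 kN. φR_n = 0.75 × 868.95 = 651.7 kN.
Governing: min(631.1, 917.3, 513.0, 543.4, 651.7) = 513.0 kN → gross-section yield.

513.0 kN (gross-section yield governs)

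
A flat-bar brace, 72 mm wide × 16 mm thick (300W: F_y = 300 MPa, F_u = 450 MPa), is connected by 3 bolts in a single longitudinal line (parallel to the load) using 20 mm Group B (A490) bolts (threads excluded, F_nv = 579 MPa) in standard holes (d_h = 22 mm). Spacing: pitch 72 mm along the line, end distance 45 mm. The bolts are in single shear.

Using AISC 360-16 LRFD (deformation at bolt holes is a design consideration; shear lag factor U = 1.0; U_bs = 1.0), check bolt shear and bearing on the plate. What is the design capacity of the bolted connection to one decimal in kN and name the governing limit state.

Bolt shear: A_b = π(20)²/4 = 314.16 mm². φR_n = 0.75 × 579 × 314.16 × 3 × 1 = 409.3 kN.
Bearing (16 mm plate, F_u = 450 MPa): end bolts L_c = 45 − 22/2 = 34, R_n = min(1.2×34×16×450, 2.4×20×16×450) = 293.76 kN/bolt; interior L_c = 72 − 22 = 50, R_n = 345.6 kN/bolt. φR_n = 0.75 × (1×293.76 + 2×345.6) = 738.7 kN.
Governing: min(409.3, 738.7) = 409.3 kN → bolt shear.

409.3 kN (bolt shear governs)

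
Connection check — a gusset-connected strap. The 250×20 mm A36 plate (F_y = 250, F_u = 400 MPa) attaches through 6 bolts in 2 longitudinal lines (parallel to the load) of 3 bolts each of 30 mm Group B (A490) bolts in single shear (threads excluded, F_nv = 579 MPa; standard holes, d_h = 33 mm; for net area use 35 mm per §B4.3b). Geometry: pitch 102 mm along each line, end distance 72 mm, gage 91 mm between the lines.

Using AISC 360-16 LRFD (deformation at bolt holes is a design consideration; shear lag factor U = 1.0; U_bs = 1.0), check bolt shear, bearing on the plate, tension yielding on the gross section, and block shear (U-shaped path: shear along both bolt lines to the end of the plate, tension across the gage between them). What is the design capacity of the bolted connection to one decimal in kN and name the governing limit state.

Bolt shear: A_b = π(30)²/4 = 706.86 mm². φR_n = 0.75 × 579 × 706.86 × 6 × 1 = 1841.7 kN.
Bearing (20 mm plate, F_u = 400 MPa): end bolts L_c = 72 − 33/2 = 55.5, R_n = min(1.2×55.5×20×400, 2.4×30×20×400) = 532.8 kN/bolt; interior L_c = 102 − 33 = 69, R_n = 576 kN/bolt. φR_n = 0.75 × (2×532.8 + 4×576) = 2527.2 kN.
Tension yield (gross): A_g = 250×20 = 5000 mm². φR_n = 0.90 × 250 × 5000 = 1125.0 kN.
Block shear: shear path 2×[72+2×102] = 2×276 mm, A_gv = 11040, A_nv = 2×(276 − 2.5×35)×20 = 7540 mm²; tension across gage: (91 − 1×35)×20 = 1120 mm². R_n = min(0.6×400×7540, 0.6×250×11040) + 1.0×400×1120 = min(1809.6, 1656) + 448 = 2104 kN. φR_n = 0.75 × 2104 = 1578.0 kN.
Governing: min(1841.7, 2527.2, 1125.0, 1578.0) = 1125.0 kN → gross-section yield.

1125.0 kN (gross-section yield governs)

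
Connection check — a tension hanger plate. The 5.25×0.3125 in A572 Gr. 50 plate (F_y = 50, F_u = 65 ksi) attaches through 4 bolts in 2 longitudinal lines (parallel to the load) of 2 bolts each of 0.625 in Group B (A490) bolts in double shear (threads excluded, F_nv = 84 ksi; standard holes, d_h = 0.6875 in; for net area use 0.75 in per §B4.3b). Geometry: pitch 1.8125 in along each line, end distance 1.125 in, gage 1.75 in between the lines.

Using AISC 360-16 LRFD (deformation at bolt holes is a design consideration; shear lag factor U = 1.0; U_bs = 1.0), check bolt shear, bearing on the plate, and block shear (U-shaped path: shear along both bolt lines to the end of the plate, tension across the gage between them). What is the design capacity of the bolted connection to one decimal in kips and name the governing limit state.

Bolt shear: A_b = π(0.625)²/4 = 0.3068 in². φR_n = 0.75 × 84 × 0.3068 × 4 × 2 = 154.6 kips.
Bearing (0.3125 in plate, F_u = 65 ksi): end bolts L_c = 1.125 − 0.6875/2 = 0.78125, R_n = min(1.2×0.78125×0.3125×65, 2.4×0.625×0.3125×65) = 19.043 kips/bolt; interior L_c = 1.8125 − 0.6875 = 1.125, R_n = 27.422 kips/bolt. φR_n = 0.75 × (2×19.043 + 2×27.422) = 69.7 kips.
Block shear: shear path 2×[1.125+1×1.8125] = 2×2.9375 in, A_gv = 1.8359, A_nv = 2×(2.9375 − 1.5×0.75)×0.3125 = 1.1328 in²; tension across gage: (1.75 − 1×0.75)×0.3125 = 0.3125 in². R_n = min(0.6×65×1.1328, 0.6×50×1.8359) + 1.0×65×0.3125 = min(44.179, 55.077) + 20.313 = 64.492 kips. φR_n = 0.75 × 64.492 = 48.4 kips.
Governing: min(154.6, 69.7, 48.4) = 48.4 kips → block shear.

48.4 kips (block shear governs)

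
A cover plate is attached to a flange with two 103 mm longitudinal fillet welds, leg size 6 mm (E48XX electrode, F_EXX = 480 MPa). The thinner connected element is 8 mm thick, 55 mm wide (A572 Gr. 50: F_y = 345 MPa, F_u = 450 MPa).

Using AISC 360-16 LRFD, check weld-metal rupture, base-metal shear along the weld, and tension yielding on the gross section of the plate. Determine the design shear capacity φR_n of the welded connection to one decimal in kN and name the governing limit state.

136.6 kN (gross-section yield governs)

Weld metal: throat = 0.707×6 = 4.242 mm, L = 2×103 = 206 mm. φR_n = 0.75 × 0.6 × 480 × 4.242 × 206 = 188.8 kN.
Base metal shear (8 mm plate): yield φR_n = 1.0×0.6×345×8×206 = 341.1 kN; rupture φR_n = 0.75×0.6×450×8×206 = 333.7 kN; take 333.7 kN (rupture).
Tension yield (gross): A_g = 55×8 = 440 mm². φR_n = 0.90 × 345 × 440 = 136.6 kN.
Governing: min(188.8, 333.7, 136.6) = 136.6 kN → gross-section yield.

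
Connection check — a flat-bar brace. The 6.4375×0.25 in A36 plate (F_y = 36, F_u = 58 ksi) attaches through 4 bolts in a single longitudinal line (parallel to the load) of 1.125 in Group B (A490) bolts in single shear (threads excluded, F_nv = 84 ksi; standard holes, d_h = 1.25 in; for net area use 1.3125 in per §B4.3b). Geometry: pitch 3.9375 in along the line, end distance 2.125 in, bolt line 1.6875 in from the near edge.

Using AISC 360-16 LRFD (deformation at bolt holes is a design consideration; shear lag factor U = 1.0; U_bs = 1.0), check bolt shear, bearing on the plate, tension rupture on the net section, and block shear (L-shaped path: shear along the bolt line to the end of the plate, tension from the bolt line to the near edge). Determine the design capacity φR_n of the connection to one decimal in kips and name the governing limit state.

Bolt shear: A_b = π(1.125)²/4 = 0.99402 in². φR_n = 0.75 × 84 × 0.99402 × 4 × 1 = 250.5 kips.
Bearing (0.25 in plate, F_u = 58 ksi): end bolts L_c = 2.125 − 1.25/2 = 1.5, R_n = min(1.2×1.5×0.25×58, 2.4×1.125×0.25×58) = 26.1 kips/bolt; interior L_c = 3.9375 − 1.25 = 2.6875, R_n = 39.15 kips/bolt. φR_n = 0.75 × (1×26.1 + 3×39.15) = 107.7 kips.
Tension rupture (net): A_n = (6.4375 − 1×1.3125)×0.25 = 1.2813 in² (U = 1.0, A_e = A_n). φR_n = 0.75 × 58 × 1.2813 = 55.7 kips.
Block shear: shear path 1×[2.125+3×3.9375] = 1×13.9375 in, A_gv = 3.4844, A_nv = 1×(13.9375 − 3.5×1.3125)×0.25 = 2.3359 in²; tension to near edge: (1.6875 − 0.5×1.3125)×0.25 = 0.25781 in². R_n = min(0.6×58×2.3359, 0.6×36×3.4844) + 1.0×58×0.25781 = min(81.289, 75.263) + 14.953 = 90.216 kips. φR_n = 0.75 × 90.216 = 67.7 kips.
Governing: min(250.5, 107.7, 55.7, 67.7) = 55.7 kips → net-section rupture.

55.7 kips (net-section rupture governs)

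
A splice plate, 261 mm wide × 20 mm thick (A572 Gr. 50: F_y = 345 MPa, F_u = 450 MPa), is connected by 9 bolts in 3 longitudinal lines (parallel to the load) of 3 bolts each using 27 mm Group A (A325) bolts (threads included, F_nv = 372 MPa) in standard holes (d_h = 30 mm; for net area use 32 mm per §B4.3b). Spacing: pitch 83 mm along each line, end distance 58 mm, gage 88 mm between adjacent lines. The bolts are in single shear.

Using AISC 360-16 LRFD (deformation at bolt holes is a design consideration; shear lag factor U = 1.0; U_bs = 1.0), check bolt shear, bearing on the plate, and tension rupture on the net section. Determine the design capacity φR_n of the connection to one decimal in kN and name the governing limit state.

Bolt shear: A_b = π(27)²/4 = 572.56 mm². φR_n = 0.75 × 372 × 572.56 × 9 × 1 = 1437.7 kN.
Bearing (20 mm plate, F_u = 450 MPa): end bolts L_c = 58 − 30/2 = 43, R_n = min(1.2×43×20×450, 2.4×27×20×450) = 464.4 kN/bolt; interior L_c = 83 − 30 = 53, R_n = 572.4 kN/bolt. φR_n = 0.75 × (3×464.4 + 6×572.4) = 3620.7 kN.
Tension rupture (net): A_n = (261 − 3×32)×20 = 3300 mm² (U = 1.0, A_e = A_n). φR_n = 0.75 × 450 × 3300 = 1113.8 kN.
Governing: min(1437.7, 3620.7, 1113.8) = 1113.8 kN → net-section rupture.

1113.8 kN (net-section rupture governs)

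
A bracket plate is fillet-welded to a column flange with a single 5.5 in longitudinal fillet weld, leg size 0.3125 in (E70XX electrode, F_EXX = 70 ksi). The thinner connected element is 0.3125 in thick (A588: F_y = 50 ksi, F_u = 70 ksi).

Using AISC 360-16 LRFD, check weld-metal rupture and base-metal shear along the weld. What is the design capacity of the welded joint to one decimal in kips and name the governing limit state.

Weld metal: throat = 0.707×0.3125 = 0.22094 in, L = 5.5 in. φR_n = 0.75 × 0.6 × 70 × 0.22094 × 5.5 = 38.3 kips.
Base metal shear (0.3125 in plate): yield φR_n = 1.0×0.6×50×0.3125×5.5 = 51.6 kips; rupture φR_n = 0.75×0.6×70×0.3125×5.5 = 54.1 kips; take 51.6 kips (yield).
Governing: min(38.3, 51.6) = 38.3 kips → weld metal.

38.3 kips (weld metal governs)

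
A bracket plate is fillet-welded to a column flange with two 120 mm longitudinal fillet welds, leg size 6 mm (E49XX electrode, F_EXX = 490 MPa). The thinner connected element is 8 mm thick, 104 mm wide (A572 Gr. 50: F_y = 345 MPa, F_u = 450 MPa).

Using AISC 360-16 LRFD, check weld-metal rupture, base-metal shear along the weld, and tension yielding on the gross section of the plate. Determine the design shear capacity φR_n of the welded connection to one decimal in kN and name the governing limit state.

224.5 kN (weld metal governs)

Weld metal: throat = 0.707×6 = 4.242 mm, L = 2×120 = 240 mm. φR_n = 0.75 × 0.6 × 490 × 4.242 × 240 = 224.5 kN.
Base metal shear (8 mm plate): yield φR_n = 1.0×0.6×345×8×240 = 397.4 kN; rupture φR_n = 0.75×0.6×450×8×240 = 388.8 kN; take 388.8 kN (rupture).
Tension yield (gross): A_g = 104×8 = 832 mm². φR_n = 0.90 × 345 × 832 = 258.3 kN.
Governing: min(224.5, 388.8, 258.3) = 224.5 kN → weld metal.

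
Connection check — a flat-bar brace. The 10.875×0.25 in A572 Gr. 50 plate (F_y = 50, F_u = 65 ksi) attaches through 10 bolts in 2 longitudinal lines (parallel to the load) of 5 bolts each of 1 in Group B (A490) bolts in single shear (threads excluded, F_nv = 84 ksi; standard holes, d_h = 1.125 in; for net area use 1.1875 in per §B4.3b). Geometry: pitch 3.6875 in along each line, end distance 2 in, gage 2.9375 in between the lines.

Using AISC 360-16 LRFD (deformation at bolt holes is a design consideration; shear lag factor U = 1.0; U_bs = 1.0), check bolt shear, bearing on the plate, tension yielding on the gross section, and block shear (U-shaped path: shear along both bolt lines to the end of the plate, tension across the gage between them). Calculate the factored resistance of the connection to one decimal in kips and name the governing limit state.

Bolt shear: A_b = π(1)²/4 = 0.7854 in². φR_n = 0.75 × 84 × 0.7854 × 10 × 1 = 494.8 kips.
Bearing (0.25 in plate, F_u = 65 ksi): end bolts L_c = 2 − 1.125/2 = 1.4375, R_n = min(1.2×1.4375×0.25×65, 2.4×1×0.25×65) = 28.031 kips/bolt; interior L_c = 3.6875 − 1.125 = 2.5625, R_n = 39 kips/bolt. φR_n = 0.75 × (2×28.031 + 8×39) = 276.0 kips.
Tension yield (gross): A_g = 10.875×0.25 = 2.7188 in². φR_n = 0.90 × 50 × 2.7188 = 122.3 kips.
Block shear: shear path 2×[2+4×3.6875] = 2×16.75 in, A_gv = 8.375, A_nv = 2×(16.75 − 4.5×1.1875)×0.25 = 5.7031 in²; tension across gage: (2.9375 − 1×1.1875)×0.25 = 0.4375 in². R_n = min(0.6×65×5.7031, 0.6×50×8.375) + 1.0×65×0.4375 = min(222.42, 251.25) + 28.438 = 250.86 kips. φR_n = 0.75 × 250.86 = 188.1 kips.
Governing: min(494.8, 276.0, 122.3, 188.1) = 122.3 kips → gross-section yield.

122.3 kips (gross-section yield governs)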